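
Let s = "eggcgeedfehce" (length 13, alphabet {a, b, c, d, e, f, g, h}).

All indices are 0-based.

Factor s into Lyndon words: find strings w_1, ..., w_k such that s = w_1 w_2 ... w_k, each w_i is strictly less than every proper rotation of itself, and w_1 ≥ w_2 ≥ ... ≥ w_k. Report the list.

["egg", "cgeedfeh", "ce"]

emit factor 1: 'egg' (i=0, period=3)
emit factor 2: 'cgeedfeh' (i=3, period=8)
emit factor 3: 'ce' (i=11, period=2)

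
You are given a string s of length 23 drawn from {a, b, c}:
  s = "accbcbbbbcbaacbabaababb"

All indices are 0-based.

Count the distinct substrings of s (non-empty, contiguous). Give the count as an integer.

236

rank→(start, suffix):
  0 → (17, 'aababb')
  1 → (11, 'aacbabaababb')
  2 → (15, 'abaababb')
  3 → (18, 'ababb')
  4 → (20, 'abb')
  5 → (12, 'acbabaababb')
  6 → (0, 'accbcbbbbcbaacbabaababb')
  7 → (22, 'b')
  8 → (16, 'baababb')
  9 → (10, 'baacbabaababb')
  10 → (14, 'babaababb')
  11 → (19, 'babb')
  12 → (21, 'bb')
  13 → (5, 'bbbbcbaacbabaababb')
  14 → (6, 'bbbcbaacbabaababb')
  15 → (7, 'bbcbaacbabaababb')
  16 → (8, 'bcbaacbabaababb')
  17 → (3, 'bcbbbbcbaacbabaababb')
  18 → (9, 'cbaacbabaababb')
  19 → (13, 'cbabaababb')
  20 → (4, 'cbbbbcbaacbabaababb')
  21 → (2, 'cbcbbbbcbaacbabaababb')
  22 → (1, 'ccbcbbbbcbaacbabaababb')

SA = [17, 11, 15, 18, 20, 12, 0, 22, 16, 10, 14, 19, 21, 5, 6, 7, 8, 3, 9, 13, 4, 2, 1]
i: (SA[i-1],SA[i]) lcp shared
  1: (17,11) 2 'aa'
  2: (11,15) 1 'a'
  3: (15,18) 3 'aba'
  4: (18,20) 2 'ab'
  5: (20,12) 1 'a'
  6: (12,0) 2 'ac'
  7: (0,22) 0 ''
  8: (22,16) 1 'b'
  9: (16,10) 3 'baa'
  10: (10,14) 2 'ba'
  11: (14,19) 3 'bab'
  12: (19,21) 1 'b'
  13: (21,5) 2 'bb'
  14: (5,6) 3 'bbb'
  15: (6,7) 2 'bb'
  16: (7,8) 1 'b'
  17: (8,3) 3 'bcb'
  18: (3,9) 0 ''
  19: (9,13) 3 'cba'
  20: (13,4) 2 'cb'
  21: (4,2) 2 'cb'
  22: (2,1) 1 'c'

n(n+1)/2 = 23·24/2 = 276
Σ LCP = 0 + 2 + 1 + 3 + 2 + 1 + 2 + 0 + 1 + 3 + 2 + 3 + 1 + 2 + 3 + 2 + 1 + 3 + 0 + 3 + 2 + 2 + 1 = 40
distinct = 276 − 40 = 236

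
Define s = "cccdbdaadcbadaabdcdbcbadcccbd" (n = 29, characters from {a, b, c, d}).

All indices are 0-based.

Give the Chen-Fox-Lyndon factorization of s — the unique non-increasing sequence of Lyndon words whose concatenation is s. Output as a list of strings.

["cccd", "bd", "aadcbad", "aabdcdbcbadcccbd"]

emit factor 1: 'cccd' (i=0, period=4)
emit factor 2: 'bd' (i=4, period=2)
emit factor 3: 'aadcbad' (i=6, period=7)
emit factor 4: 'aabdcdbcbadcccbd' (i=13, period=16)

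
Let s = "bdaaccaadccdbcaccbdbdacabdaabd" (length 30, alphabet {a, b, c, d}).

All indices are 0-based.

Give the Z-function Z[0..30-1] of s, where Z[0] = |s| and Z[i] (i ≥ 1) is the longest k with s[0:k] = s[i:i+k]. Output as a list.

Z[0]=30
i=1: outside box; Z[1]=0
i=2: outside box; Z[2]=0
i=3: outside box; Z[3]=0
i=4: outside box; Z[4]=0
i=5: outside box; Z[5]=0
i=6: outside box; Z[6]=0
i=7: outside box; Z[7]=0
i=8: outside box; Z[8]=0
i=9: outside box; Z[9]=0
i=10: outside box; Z[10]=0
i=11: outside box; Z[11]=0
i=12: outside box; Z[12]=1 extend→box=[12,13)
i=13: outside box; Z[13]=0
i=14: outside box; Z[14]=0
i=15: outside box; Z[15]=0
i=16: outside box; Z[16]=0
i=17: outside box; Z[17]=2 extend→box=[17,19)
i=18: min(r-i=1, Z[1]=0)=0; Z[18]=0
i=19: outside box; Z[19]=3 extend→box=[19,22)
i=20: min(r-i=2, Z[1]=0)=0; Z[20]=0
i=21: min(r-i=1, Z[2]=0)=0; Z[21]=0
i=22: outside box; Z[22]=0
i=23: outside box; Z[23]=0
i=24: outside box; Z[24]=4 extend→box=[24,28)
i=25: min(r-i=3, Z[1]=0)=0; Z[25]=0
i=26: min(r-i=2, Z[2]=0)=0; Z[26]=0
i=27: min(r-i=1, Z[3]=0)=0; Z[27]=0
i=28: outside box; Z[28]=2 extend→box=[28,30)
i=29: min(r-i=1, Z[1]=0)=0; Z[29]=0

[30, 0, 0, 0, 0, 0, 0, 0, 0, 0, 0, 0, 1, 0, 0, 0, 0, 2, 0, 3, 0, 0, 0, 0, 4, 0, 0, 0, 2, 0]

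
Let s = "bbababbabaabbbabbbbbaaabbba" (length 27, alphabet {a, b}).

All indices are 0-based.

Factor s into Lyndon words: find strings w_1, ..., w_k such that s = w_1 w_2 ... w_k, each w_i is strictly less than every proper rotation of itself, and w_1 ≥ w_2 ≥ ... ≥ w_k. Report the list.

emit factor 1: 'b' (i=0, period=1)
emit factor 2: 'b' (i=1, period=1)
emit factor 3: 'ababb' (i=2, period=5)
emit factor 4: 'ab' (i=7, period=2)
emit factor 5: 'aabbbabbbbb' (i=9, period=11)
emit factor 6: 'aaabbb' (i=20, period=6)
emit factor 7: 'a' (i=26, period=1)

["b", "b", "ababb", "ab", "aabbbabbbbb", "aaabbb", "a"]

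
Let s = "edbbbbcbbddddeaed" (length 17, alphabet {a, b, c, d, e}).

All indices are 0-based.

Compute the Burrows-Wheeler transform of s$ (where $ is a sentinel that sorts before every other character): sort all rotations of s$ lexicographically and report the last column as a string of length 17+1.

rank  rotation            last
    0  $edbbbbcbbddddeaed  d
    1  aed$edbbbbcbbdddde  e
    2  bbbbcbbddddeaed$ed  d
    3  bbbcbbddddeaed$edb  b
    4  bbcbbddddeaed$edbb  b
    5  bbddddeaed$edbbbbc  c
    6  bcbbddddeaed$edbbb  b
    7  bddddeaed$edbbbbcb  b
    8  cbbddddeaed$edbbbb  b
    9  d$edbbbbcbbddddeae  e
   10  dbbbbcbbddddeaed$e  e
   11  ddddeaed$edbbbbcbb  b
   12  dddeaed$edbbbbcbbd  d
   13  ddeaed$edbbbbcbbdd  d
   14  deaed$edbbbbcbbddd  d
   15  eaed$edbbbbcbbdddd  d
   16  ed$edbbbbcbbddddea  a
   17  edbbbbcbbddddeaed$  $

dedbbcbbbeebdddda$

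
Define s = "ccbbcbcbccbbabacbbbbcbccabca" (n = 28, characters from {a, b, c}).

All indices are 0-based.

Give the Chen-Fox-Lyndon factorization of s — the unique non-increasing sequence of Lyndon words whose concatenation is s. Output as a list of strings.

["c", "c", "bbcbcbcc", "b", "b", "abacbbbbcbccabc", "a"]

emit factor 1: 'c' (i=0, period=1)
emit factor 2: 'c' (i=1, period=1)
emit factor 3: 'bbcbcbcc' (i=2, period=8)
emit factor 4: 'b' (i=10, period=1)
emit factor 5: 'b' (i=11, period=1)
emit factor 6: 'abacbbbbcbccabc' (i=12, period=15)
emit factor 7: 'a' (i=27, period=1)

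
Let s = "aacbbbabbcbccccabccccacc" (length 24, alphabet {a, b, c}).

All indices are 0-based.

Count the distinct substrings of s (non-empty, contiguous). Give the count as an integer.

sorted suffixes:
  #0 SA[0]=0  'aacbbbabbcbccccabccccacc'
  #1 SA[1]=6  'abbcbccccabccccacc'
  #2 SA[2]=15  'abccccacc'
  #3 SA[3]=1  'acbbbabbcbccccabccccacc'
  #4 SA[4]=21  'acc'
  #5 SA[5]=5  'babbcbccccabccccacc'
  #6 SA[6]=4  'bbabbcbccccabccccacc'
  #7 SA[7]=3  'bbbabbcbccccabccccacc'
  #8 SA[8]=7  'bbcbccccabccccacc'
  #9 SA[9]=8  'bcbccccabccccacc'
  #10 SA[10]=10  'bccccabccccacc'
  #11 SA[11]=16  'bccccacc'
  #12 SA[12]=23  'c'
  #13 SA[13]=14  'cabccccacc'
  #14 SA[14]=20  'cacc'
  #15 SA[15]=2  'cbbbabbcbccccabccccacc'
  #16 SA[16]=9  'cbccccabccccacc'
  #17 SA[17]=22  'cc'
  #18 SA[18]=13  'ccabccccacc'
  #19 SA[19]=19  'ccacc'
  #20 SA[20]=12  'cccabccccacc'
  #21 SA[21]=18  'cccacc'
  #22 SA[22]=11  'ccccabccccacc'
  #23 SA[23]=17  'ccccacc'

SA = [0, 6, 15, 1, 21, 5, 4, 3, 7, 8, 10, 16, 23, 14, 20, 2, 9, 22, 13, 19, 12, 18, 11, 17]
i: (SA[i-1],SA[i]) lcp shared
  1: (0,6) 1 'a'
  2: (6,15) 2 'ab'
  3: (15,1) 1 'a'
  4: (1,21) 2 'ac'
  5: (21,5) 0 ''
  6: (5,4) 1 'b'
  7: (4,3) 2 'bb'
  8: (3,7) 2 'bb'
  9: (7,8) 1 'b'
  10: (8,10) 2 'bc'
  11: (10,16) 6 'bcccca'
  12: (16,23) 0 ''
  13: (23,14) 1 'c'
  14: (14,20) 2 'ca'
  15: (20,2) 1 'c'
  16: (2,9) 2 'cb'
  17: (9,22) 1 'c'
  18: (22,13) 2 'cc'
  19: (13,19) 3 'cca'
  20: (19,12) 2 'cc'
  21: (12,18) 4 'ccca'
  22: (18,11) 3 'ccc'
  23: (11,17) 5 'cccca'

n(n+1)/2 = 24·25/2 = 300
Σ LCP = 0 + 1 + 2 + 1 + 2 + 0 + 1 + 2 + 2 + 1 + 2 + 6 + 0 + 1 + 2 + 1 + 2 + 1 + 2 + 3 + 2 + 4 + 3 + 5 = 46
distinct = 300 − 46 = 254

254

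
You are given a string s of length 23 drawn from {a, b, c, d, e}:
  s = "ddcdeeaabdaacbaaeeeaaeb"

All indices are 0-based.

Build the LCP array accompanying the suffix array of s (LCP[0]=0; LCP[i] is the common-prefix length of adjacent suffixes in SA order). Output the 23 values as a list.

rank→(start, suffix):
  0 → (6, 'aabdaacbaaeeeaaeb')
  1 → (10, 'aacbaaeeeaaeb')
  2 → (19, 'aaeb')
  3 → (14, 'aaeeeaaeb')
  4 → (7, 'abdaacbaaeeeaaeb')
  5 → (11, 'acbaaeeeaaeb')
  6 → (20, 'aeb')
  7 → (15, 'aeeeaaeb')
  8 → (22, 'b')
  9 → (13, 'baaeeeaaeb')
  10 → (8, 'bdaacbaaeeeaaeb')
  11 → (12, 'cbaaeeeaaeb')
  12 → (2, 'cdeeaabdaacbaaeeeaaeb')
  13 → (9, 'daacbaaeeeaaeb')
  14 → (1, 'dcdeeaabdaacbaaeeeaaeb')
  15 → (0, 'ddcdeeaabdaacbaaeeeaaeb')
  16 → (3, 'deeaabdaacbaaeeeaaeb')
  17 → (5, 'eaabdaacbaaeeeaaeb')
  18 → (18, 'eaaeb')
  19 → (21, 'eb')
  20 → (4, 'eeaabdaacbaaeeeaaeb')
  21 → (17, 'eeaaeb')
  22 → (16, 'eeeaaeb')

SA = [6, 10, 19, 14, 7, 11, 20, 15, 22, 13, 8, 12, 2, 9, 1, 0, 3, 5, 18, 21, 4, 17, 16]
[i] adj suffixes → lcp
  [1] 6/10 → 2 ('aa')
  [2] 10/19 → 2 ('aa')
  [3] 19/14 → 3 ('aae')
  [4] 14/7 → 1 ('a')
  [5] 7/11 → 1 ('a')
  [6] 11/20 → 1 ('a')
  [7] 20/15 → 2 ('ae')
  [8] 15/22 → 0 ('')
  [9] 22/13 → 1 ('b')
  [10] 13/8 → 1 ('b')
  [11] 8/12 → 0 ('')
  [12] 12/2 → 1 ('c')
  [13] 2/9 → 0 ('')
  [14] 9/1 → 1 ('d')
  [15] 1/0 → 1 ('d')
  [16] 0/3 → 1 ('d')
  [17] 3/5 → 0 ('')
  [18] 5/18 → 3 ('eaa')
  [19] 18/21 → 1 ('e')
  [20] 21/4 → 1 ('e')
  [21] 4/17 → 4 ('eeaa')
  [22] 17/16 → 2 ('ee')

[0, 2, 2, 3, 1, 1, 1, 2, 0, 1, 1, 0, 1, 0, 1, 1, 1, 0, 3, 1, 1, 4, 2]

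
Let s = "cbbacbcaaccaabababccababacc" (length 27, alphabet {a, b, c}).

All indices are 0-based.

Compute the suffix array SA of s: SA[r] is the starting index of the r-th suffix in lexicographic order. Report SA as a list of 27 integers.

[11, 7, 12, 20, 14, 22, 16, 3, 24, 8, 13, 21, 15, 2, 23, 1, 5, 17, 26, 10, 6, 19, 0, 4, 25, 9, 18]

sorted suffixes:
  #0 SA[0]=11  'aabababccababacc'
  #1 SA[1]=7  'aaccaabababccababacc'
  #2 SA[2]=12  'abababccababacc'
  #3 SA[3]=20  'ababacc'
  #4 SA[4]=14  'ababccababacc'
  #5 SA[5]=22  'abacc'
  #6 SA[6]=16  'abccababacc'
  #7 SA[7]=3  'acbcaaccaabababccababacc'
  #8 SA[8]=24  'acc'
  #9 SA[9]=8  'accaabababccababacc'
  #10 SA[10]=13  'bababccababacc'
  #11 SA[11]=21  'babacc'
  #12 SA[12]=15  'babccababacc'
  #13 SA[13]=2  'bacbcaaccaabababccababacc'
  #14 SA[14]=23  'bacc'
  #15 SA[15]=1  'bbacbcaaccaabababccababacc'
  #16 SA[16]=5  'bcaaccaabababccababacc'
  #17 SA[17]=17  'bccababacc'
  #18 SA[18]=26  'c'
  #19 SA[19]=10  'caabababccababacc'
  #20 SA[20]=6  'caaccaabababccababacc'
  #21 SA[21]=19  'cababacc'
  #22 SA[22]=0  'cbbacbcaaccaabababccababacc'
  #23 SA[23]=4  'cbcaaccaabababccababacc'
  #24 SA[24]=25  'cc'
  #25 SA[25]=9  'ccaabababccababacc'
  #26 SA[26]=18  'ccababacc'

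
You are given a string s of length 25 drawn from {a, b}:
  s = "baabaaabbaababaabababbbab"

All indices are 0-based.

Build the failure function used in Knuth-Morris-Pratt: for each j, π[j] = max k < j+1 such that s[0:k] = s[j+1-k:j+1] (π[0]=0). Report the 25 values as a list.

[0, 0, 0, 1, 2, 3, 0, 1, 1, 2, 3, 4, 5, 1, 2, 3, 4, 5, 1, 2, 1, 1, 1, 2, 1]

π[0] = 0
j=1 s[j]='a': π[1]=0 (border '')
j=2 s[j]='a': π[2]=0 (border '')
j=3 s[j]='b': π[3]=1 (border 'b')
j=4 s[j]='a': π[4]=2 (border 'ba')
j=5 s[j]='a': π[5]=3 (border 'baa')
j=6 s[j]='a': k: 3→0; π[6]=0 (border '')
j=7 s[j]='b': π[7]=1 (border 'b')
j=8 s[j]='b': k: 1→0; π[8]=1 (border 'b')
j=9 s[j]='a': π[9]=2 (border 'ba')
j=10 s[j]='a': π[10]=3 (border 'baa')
j=11 s[j]='b': π[11]=4 (border 'baab')
j=12 s[j]='a': π[12]=5 (border 'baaba')
j=13 s[j]='b': k: 5→2→0; π[13]=1 (border 'b')
j=14 s[j]='a': π[14]=2 (border 'ba')
j=15 s[j]='a': π[15]=3 (border 'baa')
j=16 s[j]='b': π[16]=4 (border 'baab')
j=17 s[j]='a': π[17]=5 (border 'baaba')
j=18 s[j]='b': k: 5→2→0; π[18]=1 (border 'b')
j=19 s[j]='a': π[19]=2 (border 'ba')
j=20 s[j]='b': k: 2→0; π[20]=1 (border 'b')
j=21 s[j]='b': k: 1→0; π[21]=1 (border 'b')
j=22 s[j]='b': k: 1→0; π[22]=1 (border 'b')
j=23 s[j]='a': π[23]=2 (border 'ba')
j=24 s[j]='b': k: 2→0; π[24]=1 (border 'b')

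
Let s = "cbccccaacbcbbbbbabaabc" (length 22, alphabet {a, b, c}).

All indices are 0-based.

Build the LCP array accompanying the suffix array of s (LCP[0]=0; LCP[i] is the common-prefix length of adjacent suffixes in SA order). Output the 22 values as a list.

rank | idx | suffix
   0 |  18 | aabc
   1 |   6 | aacbcbbbbbabaabc
   2 |  16 | abaabc
   3 |  19 | abc
   4 |   7 | acbcbbbbbabaabc
   5 |  17 | baabc
   6 |  15 | babaabc
   7 |  14 | bbabaabc
   8 |  13 | bbbabaabc
   9 |  12 | bbbbabaabc
  10 |  11 | bbbbbabaabc
  11 |  20 | bc
  12 |   9 | bcbbbbbabaabc
  13 |   1 | bccccaacbcbbbbbabaabc
  14 |  21 | c
  15 |   5 | caacbcbbbbbabaabc
  16 |  10 | cbbbbbabaabc
  17 |   8 | cbcbbbbbabaabc
  18 |   0 | cbccccaacbcbbbbbabaabc
  19 |   4 | ccaacbcbbbbbabaabc
  20 |   3 | cccaacbcbbbbbabaabc
  21 |   2 | ccccaacbcbbbbbabaabc

SA = [18, 6, 16, 19, 7, 17, 15, 14, 13, 12, 11, 20, 9, 1, 21, 5, 10, 8, 0, 4, 3, 2]
i: (SA[i-1],SA[i]) lcp shared
  1: (18,6) 2 'aa'
  2: (6,16) 1 'a'
  3: (16,19) 2 'ab'
  4: (19,7) 1 'a'
  5: (7,17) 0 ''
  6: (17,15) 2 'ba'
  7: (15,14) 1 'b'
  8: (14,13) 2 'bb'
  9: (13,12) 3 'bbb'
  10: (12,11) 4 'bbbb'
  11: (11,20) 1 'b'
  12: (20,9) 2 'bc'
  13: (9,1) 2 'bc'
  14: (1,21) 0 ''
  15: (21,5) 1 'c'
  16: (5,10) 1 'c'
  17: (10,8) 2 'cb'
  18: (8,0) 3 'cbc'
  19: (0,4) 1 'c'
  20: (4,3) 2 'cc'
  21: (3,2) 3 'ccc'

[0, 2, 1, 2, 1, 0, 2, 1, 2, 3, 4, 1, 2, 2, 0, 1, 1, 2, 3, 1, 2, 3]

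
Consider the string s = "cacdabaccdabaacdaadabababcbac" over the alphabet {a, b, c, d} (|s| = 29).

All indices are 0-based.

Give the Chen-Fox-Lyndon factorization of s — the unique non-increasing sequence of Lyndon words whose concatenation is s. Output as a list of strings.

["c", "acd", "abaccd", "ab", "aacdaadabababcbac"]

emit factor 1: 'c' (i=0, period=1)
emit factor 2: 'acd' (i=1, period=3)
emit factor 3: 'abaccd' (i=4, period=6)
emit factor 4: 'ab' (i=10, period=2)
emit factor 5: 'aacdaadabababcbac' (i=12, period=17)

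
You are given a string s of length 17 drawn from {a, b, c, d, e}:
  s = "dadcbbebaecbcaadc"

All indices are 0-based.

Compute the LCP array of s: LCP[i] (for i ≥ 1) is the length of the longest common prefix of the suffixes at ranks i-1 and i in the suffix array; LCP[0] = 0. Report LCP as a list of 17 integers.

[0, 1, 3, 1, 0, 1, 1, 1, 0, 1, 1, 2, 0, 1, 2, 0, 1]

sorted suffixes:
  #0 SA[0]=13  'aadc'
  #1 SA[1]=14  'adc'
  #2 SA[2]=1  'adcbbebaecbcaadc'
  #3 SA[3]=8  'aecbcaadc'
  #4 SA[4]=7  'baecbcaadc'
  #5 SA[5]=4  'bbebaecbcaadc'
  #6 SA[6]=11  'bcaadc'
  #7 SA[7]=5  'bebaecbcaadc'
  #8 SA[8]=16  'c'
  #9 SA[9]=12  'caadc'
  #10 SA[10]=3  'cbbebaecbcaadc'
  #11 SA[11]=10  'cbcaadc'
  #12 SA[12]=0  'dadcbbebaecbcaadc'
  #13 SA[13]=15  'dc'
  #14 SA[14]=2  'dcbbebaecbcaadc'
  #15 SA[15]=6  'ebaecbcaadc'
  #16 SA[16]=9  'ecbcaadc'

SA = [13, 14, 1, 8, 7, 4, 11, 5, 16, 12, 3, 10, 0, 15, 2, 6, 9]
rank  pair      lcp
   1  s[13:],s[14:]  1  'a'
   2  s[14:],s[1:]  3  'adc'
   3  s[1:],s[8:]  1  'a'
   4  s[8:],s[7:]  0  ''
   5  s[7:],s[4:]  1  'b'
   6  s[4:],s[11:]  1  'b'
   7  s[11:],s[5:]  1  'b'
   8  s[5:],s[16:]  0  ''
   9  s[16:],s[12:]  1  'c'
  10  s[12:],s[3:]  1  'c'
  11  s[3:],s[10:]  2  'cb'
  12  s[10:],s[0:]  0  ''
  13  s[0:],s[15:]  1  'd'
  14  s[15:],s[2:]  2  'dc'
  15  s[2:],s[6:]  0  ''
  16  s[6:],s[9:]  1  'e'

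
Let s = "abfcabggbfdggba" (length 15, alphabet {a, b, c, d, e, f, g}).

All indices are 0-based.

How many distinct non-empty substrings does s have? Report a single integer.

rank→(start, suffix):
  0 → (14, 'a')
  1 → (0, 'abfcabggbfdggba')
  2 → (4, 'abggbfdggba')
  3 → (13, 'ba')
  4 → (1, 'bfcabggbfdggba')
  5 → (8, 'bfdggba')
  6 → (5, 'bggbfdggba')
  7 → (3, 'cabggbfdggba')
  8 → (10, 'dggba')
  9 → (2, 'fcabggbfdggba')
  10 → (9, 'fdggba')
  11 → (12, 'gba')
  12 → (7, 'gbfdggba')
  13 → (11, 'ggba')
  14 → (6, 'ggbfdggba')

SA = [14, 0, 4, 13, 1, 8, 5, 3, 10, 2, 9, 12, 7, 11, 6]
rank  pair      lcp
   1  s[14:],s[0:]  1  'a'
   2  s[0:],s[4:]  2  'ab'
   3  s[4:],s[13:]  0  ''
   4  s[13:],s[1:]  1  'b'
   5  s[1:],s[8:]  2  'bf'
   6  s[8:],s[5:]  1  'b'
   7  s[5:],s[3:]  0  ''
   8  s[3:],s[10:]  0  ''
   9  s[10:],s[2:]  0  ''
  10  s[2:],s[9:]  1  'f'
  11  s[9:],s[12:]  0  ''
  12  s[12:],s[7:]  2  'gb'
  13  s[7:],s[11:]  1  'g'
  14  s[11:],s[6:]  3  'ggb'

n(n+1)/2 = 15·16/2 = 120
Σ LCP = 0 + 1 + 2 + 0 + 1 + 2 + 1 + 0 + 0 + 0 + 1 + 0 + 2 + 1 + 3 = 14
distinct = 120 − 14 = 106

106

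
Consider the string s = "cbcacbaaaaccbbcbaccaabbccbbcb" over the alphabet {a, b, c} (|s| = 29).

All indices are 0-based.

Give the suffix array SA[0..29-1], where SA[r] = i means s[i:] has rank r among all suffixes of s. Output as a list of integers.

rank→(start, suffix):
  0 → (6, 'aaaaccbbcbaccaabbccbbcb')
  1 → (7, 'aaaccbbcbaccaabbccbbcb')
  2 → (19, 'aabbccbbcb')
  3 → (8, 'aaccbbcbaccaabbccbbcb')
  4 → (20, 'abbccbbcb')
  5 → (3, 'acbaaaaccbbcbaccaabbccbbcb')
  6 → (16, 'accaabbccbbcb')
  7 → (9, 'accbbcbaccaabbccbbcb')
  8 → (28, 'b')
  9 → (5, 'baaaaccbbcbaccaabbccbbcb')
  10 → (15, 'baccaabbccbbcb')
  11 → (25, 'bbcb')
  12 → (12, 'bbcbaccaabbccbbcb')
  13 → (21, 'bbccbbcb')
  14 → (1, 'bcacbaaaaccbbcbaccaabbccbbcb')
  15 → (26, 'bcb')
  16 → (13, 'bcbaccaabbccbbcb')
  17 → (22, 'bccbbcb')
  18 → (18, 'caabbccbbcb')
  19 → (2, 'cacbaaaaccbbcbaccaabbccbbcb')
  20 → (27, 'cb')
  21 → (4, 'cbaaaaccbbcbaccaabbccbbcb')
  22 → (14, 'cbaccaabbccbbcb')
  23 → (24, 'cbbcb')
  24 → (11, 'cbbcbaccaabbccbbcb')
  25 → (0, 'cbcacbaaaaccbbcbaccaabbccbbcb')
  26 → (17, 'ccaabbccbbcb')
  27 → (23, 'ccbbcb')
  28 → (10, 'ccbbcbaccaabbccbbcb')

[6, 7, 19, 8, 20, 3, 16, 9, 28, 5, 15, 25, 12, 21, 1, 26, 13, 22, 18, 2, 27, 4, 14, 24, 11, 0, 17, 23, 10]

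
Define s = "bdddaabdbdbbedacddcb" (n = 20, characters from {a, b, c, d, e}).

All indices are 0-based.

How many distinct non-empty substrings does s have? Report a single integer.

sorted suffixes:
  #0 SA[0]=4  'aabdbdbbedacddcb'
  #1 SA[1]=5  'abdbdbbedacddcb'
  #2 SA[2]=14  'acddcb'
  #3 SA[3]=19  'b'
  #4 SA[4]=10  'bbedacddcb'
  #5 SA[5]=8  'bdbbedacddcb'
  #6 SA[6]=6  'bdbdbbedacddcb'
  #7 SA[7]=0  'bdddaabdbdbbedacddcb'
  #8 SA[8]=11  'bedacddcb'
  #9 SA[9]=18  'cb'
  #10 SA[10]=15  'cddcb'
  #11 SA[11]=3  'daabdbdbbedacddcb'
  #12 SA[12]=13  'dacddcb'
  #13 SA[13]=9  'dbbedacddcb'
  #14 SA[14]=7  'dbdbbedacddcb'
  #15 SA[15]=17  'dcb'
  #16 SA[16]=2  'ddaabdbdbbedacddcb'
  #17 SA[17]=16  'ddcb'
  #18 SA[18]=1  'dddaabdbdbbedacddcb'
  #19 SA[19]=12  'edacddcb'

SA = [4, 5, 14, 19, 10, 8, 6, 0, 11, 18, 15, 3, 13, 9, 7, 17, 2, 16, 1, 12]
[i] adj suffixes → lcp
  [1] 4/5 → 1 ('a')
  [2] 5/14 → 1 ('a')
  [3] 14/19 → 0 ('')
  [4] 19/10 → 1 ('b')
  [5] 10/8 → 1 ('b')
  [6] 8/6 → 3 ('bdb')
  [7] 6/0 → 2 ('bd')
  [8] 0/11 → 1 ('b')
  [9] 11/18 → 0 ('')
  [10] 18/15 → 1 ('c')
  [11] 15/3 → 0 ('')
  [12] 3/13 → 2 ('da')
  [13] 13/9 → 1 ('d')
  [14] 9/7 → 2 ('db')
  [15] 7/17 → 1 ('d')
  [16] 17/2 → 1 ('d')
  [17] 2/16 → 2 ('dd')
  [18] 16/1 → 2 ('dd')
  [19] 1/12 → 0 ('')

n(n+1)/2 = 20·21/2 = 210
Σ LCP = 0 + 1 + 1 + 0 + 1 + 1 + 3 + 2 + 1 + 0 + 1 + 0 + 2 + 1 + 2 + 1 + 1 + 2 + 2 + 0 = 22
distinct = 210 − 22 = 188

188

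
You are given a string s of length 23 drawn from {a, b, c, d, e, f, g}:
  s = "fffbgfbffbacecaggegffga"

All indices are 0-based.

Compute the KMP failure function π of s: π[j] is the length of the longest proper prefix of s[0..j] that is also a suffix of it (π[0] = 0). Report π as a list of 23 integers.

π[0] = 0
j=1 s[j]='f': π[1]=1 (border 'f')
j=2 s[j]='f': π[2]=2 (border 'ff')
j=3 s[j]='b': k: 2→1→0; π[3]=0 (border '')
j=4 s[j]='g': π[4]=0 (border '')
j=5 s[j]='f': π[5]=1 (border 'f')
j=6 s[j]='b': k: 1→0; π[6]=0 (border '')
j=7 s[j]='f': π[7]=1 (border 'f')
j=8 s[j]='f': π[8]=2 (border 'ff')
j=9 s[j]='b': k: 2→1→0; π[9]=0 (border '')
j=10 s[j]='a': π[10]=0 (border '')
j=11 s[j]='c': π[11]=0 (border '')
j=12 s[j]='e': π[12]=0 (border '')
j=13 s[j]='c': π[13]=0 (border '')
j=14 s[j]='a': π[14]=0 (border '')
j=15 s[j]='g': π[15]=0 (border '')
j=16 s[j]='g': π[16]=0 (border '')
j=17 s[j]='e': π[17]=0 (border '')
j=18 s[j]='g': π[18]=0 (border '')
j=19 s[j]='f': π[19]=1 (border 'f')
j=20 s[j]='f': π[20]=2 (border 'ff')
j=21 s[j]='g': k: 2→1→0; π[21]=0 (border '')
j=22 s[j]='a': π[22]=0 (border '')

[0, 1, 2, 0, 0, 1, 0, 1, 2, 0, 0, 0, 0, 0, 0, 0, 0, 0, 0, 1, 2, 0, 0]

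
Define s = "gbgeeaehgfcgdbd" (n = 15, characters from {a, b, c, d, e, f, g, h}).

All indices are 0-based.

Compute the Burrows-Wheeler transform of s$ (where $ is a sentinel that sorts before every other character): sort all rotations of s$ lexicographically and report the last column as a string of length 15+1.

dedgfbgegag$cbhe

rank  rotation          last
    0  $gbgeeaehgfcgdbd  d
    1  aehgfcgdbd$gbgee  e
    2  bd$gbgeeaehgfcgd  d
    3  bgeeaehgfcgdbd$g  g
    4  cgdbd$gbgeeaehgf  f
    5  d$gbgeeaehgfcgdb  b
    6  dbd$gbgeeaehgfcg  g
    7  eaehgfcgdbd$gbge  e
    8  eeaehgfcgdbd$gbg  g
    9  ehgfcgdbd$gbgeea  a
   10  fcgdbd$gbgeeaehg  g
   11  gbgeeaehgfcgdbd$  $
   12  gdbd$gbgeeaehgfc  c
   13  geeaehgfcgdbd$gb  b
   14  gfcgdbd$gbgeeaeh  h
   15  hgfcgdbd$gbgeeae  e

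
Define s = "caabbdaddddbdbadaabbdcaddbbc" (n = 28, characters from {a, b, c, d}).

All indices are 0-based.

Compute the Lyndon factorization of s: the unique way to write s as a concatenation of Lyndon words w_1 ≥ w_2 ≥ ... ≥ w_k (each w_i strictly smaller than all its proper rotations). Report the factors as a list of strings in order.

["c", "aabbdaddddbdbadaabbdcaddbbc"]

emit factor 1: 'c' (i=0, period=1)
emit factor 2: 'aabbdaddddbdbadaabbdcaddbbc' (i=1, period=27)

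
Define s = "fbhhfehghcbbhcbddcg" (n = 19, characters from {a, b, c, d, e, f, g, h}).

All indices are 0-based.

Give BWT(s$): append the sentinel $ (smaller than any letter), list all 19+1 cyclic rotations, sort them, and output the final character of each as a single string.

rank  rotation              last
    0  $fbhhfehghcbbhcbddcg  g
    1  bbhcbddcg$fbhhfehghc  c
    2  bddcg$fbhhfehghcbbhc  c
    3  bhcbddcg$fbhhfehghcb  b
    4  bhhfehghcbbhcbddcg$f  f
    5  cbbhcbddcg$fbhhfehgh  h
    6  cbddcg$fbhhfehghcbbh  h
    7  cg$fbhhfehghcbbhcbdd  d
    8  dcg$fbhhfehghcbbhcbd  d
    9  ddcg$fbhhfehghcbbhcb  b
   10  ehghcbbhcbddcg$fbhhf  f
   11  fbhhfehghcbbhcbddcg$  $
   12  fehghcbbhcbddcg$fbhh  h
   13  g$fbhhfehghcbbhcbddc  c
   14  ghcbbhcbddcg$fbhhfeh  h
   15  hcbbhcbddcg$fbhhfehg  g
   16  hcbddcg$fbhhfehghcbb  b
   17  hfehghcbbhcbddcg$fbh  h
   18  hghcbbhcbddcg$fbhhfe  e
   19  hhfehghcbbhcbddcg$fb  b

gccbfhhddbf$hchgbheb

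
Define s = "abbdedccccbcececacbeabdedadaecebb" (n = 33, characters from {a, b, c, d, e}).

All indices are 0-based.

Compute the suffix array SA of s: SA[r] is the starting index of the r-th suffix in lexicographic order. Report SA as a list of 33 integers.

rank→(start, suffix):
  0 → (0, 'abbdedccccbcececacbeabdedadaecebb')
  1 → (20, 'abdedadaecebb')
  2 → (16, 'acbeabdedadaecebb')
  3 → (25, 'adaecebb')
  4 → (27, 'aecebb')
  5 → (32, 'b')
  6 → (31, 'bb')
  7 → (1, 'bbdedccccbcececacbeabdedadaecebb')
  8 → (10, 'bcececacbeabdedadaecebb')
  9 → (21, 'bdedadaecebb')
  10 → (2, 'bdedccccbcececacbeabdedadaecebb')
  11 → (18, 'beabdedadaecebb')
  12 → (15, 'cacbeabdedadaecebb')
  13 → (9, 'cbcececacbeabdedadaecebb')
  14 → (17, 'cbeabdedadaecebb')
  15 → (8, 'ccbcececacbeabdedadaecebb')
  16 → (7, 'cccbcececacbeabdedadaecebb')
  17 → (6, 'ccccbcececacbeabdedadaecebb')
  18 → (29, 'cebb')
  19 → (13, 'cecacbeabdedadaecebb')
  20 → (11, 'cececacbeabdedadaecebb')
  21 → (24, 'dadaecebb')
  22 → (26, 'daecebb')
  23 → (5, 'dccccbcececacbeabdedadaecebb')
  24 → (22, 'dedadaecebb')
  25 → (3, 'dedccccbcececacbeabdedadaecebb')
  26 → (19, 'eabdedadaecebb')
  27 → (30, 'ebb')
  28 → (14, 'ecacbeabdedadaecebb')
  29 → (28, 'ecebb')
  30 → (12, 'ececacbeabdedadaecebb')
  31 → (23, 'edadaecebb')
  32 → (4, 'edccccbcececacbeabdedadaecebb')

[0, 20, 16, 25, 27, 32, 31, 1, 10, 21, 2, 18, 15, 9, 17, 8, 7, 6, 29, 13, 11, 24, 26, 5, 22, 3, 19, 30, 14, 28, 12, 23, 4]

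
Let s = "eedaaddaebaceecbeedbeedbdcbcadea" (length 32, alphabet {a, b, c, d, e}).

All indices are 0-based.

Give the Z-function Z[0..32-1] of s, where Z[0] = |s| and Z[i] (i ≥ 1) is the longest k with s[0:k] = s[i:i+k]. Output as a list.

Z[0]=32
i=1: fresh scan; Z[1]=1 scan→box=[1,2)
i=2: fresh scan; Z[2]=0
i=3: fresh scan; Z[3]=0
i=4: fresh scan; Z[4]=0
i=5: fresh scan; Z[5]=0
i=6: fresh scan; Z[6]=0
i=7: fresh scan; Z[7]=0
i=8: fresh scan; Z[8]=1 scan→box=[8,9)
i=9: fresh scan; Z[9]=0
i=10: fresh scan; Z[10]=0
i=11: fresh scan; Z[11]=0
i=12: fresh scan; Z[12]=2 scan→box=[12,14)
i=13: min(r-i=1, Z[1]=1)=1; Z[13]=1
i=14: fresh scan; Z[14]=0
i=15: fresh scan; Z[15]=0
i=16: fresh scan; Z[16]=3 scan→box=[16,19)
i=17: min(r-i=2, Z[1]=1)=1; Z[17]=1
i=18: min(r-i=1, Z[2]=0)=0; Z[18]=0
i=19: fresh scan; Z[19]=0
i=20: fresh scan; Z[20]=3 scan→box=[20,23)
i=21: min(r-i=2, Z[1]=1)=1; Z[21]=1
i=22: min(r-i=1, Z[2]=0)=0; Z[22]=0
i=23: fresh scan; Z[23]=0
i=24: fresh scan; Z[24]=0
i=25: fresh scan; Z[25]=0
i=26: fresh scan; Z[26]=0
i=27: fresh scan; Z[27]=0
i=28: fresh scan; Z[28]=0
i=29: fresh scan; Z[29]=0
i=30: fresh scan; Z[30]=1 scan→box=[30,31)
i=31: fresh scan; Z[31]=0

[32, 1, 0, 0, 0, 0, 0, 0, 1, 0, 0, 0, 2, 1, 0, 0, 3, 1, 0, 0, 3, 1, 0, 0, 0, 0, 0, 0, 0, 0, 1, 0]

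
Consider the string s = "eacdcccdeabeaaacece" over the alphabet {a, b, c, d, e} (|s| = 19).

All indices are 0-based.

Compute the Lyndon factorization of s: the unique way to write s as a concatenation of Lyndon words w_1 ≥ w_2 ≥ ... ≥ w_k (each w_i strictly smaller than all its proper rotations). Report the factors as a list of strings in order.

emit factor 1: 'e' (i=0, period=1)
emit factor 2: 'acdcccde' (i=1, period=8)
emit factor 3: 'abe' (i=9, period=3)
emit factor 4: 'aaacece' (i=12, period=7)

["e", "acdcccde", "abe", "aaacece"]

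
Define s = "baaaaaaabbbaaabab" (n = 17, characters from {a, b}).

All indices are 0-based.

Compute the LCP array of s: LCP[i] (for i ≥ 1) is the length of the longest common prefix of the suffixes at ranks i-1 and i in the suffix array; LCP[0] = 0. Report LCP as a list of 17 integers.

sorted suffixes:
  #0 SA[0]=1  'aaaaaaabbbaaabab'
  #1 SA[1]=2  'aaaaaabbbaaabab'
  #2 SA[2]=3  'aaaaabbbaaabab'
  #3 SA[3]=4  'aaaabbbaaabab'
  #4 SA[4]=11  'aaabab'
  #5 SA[5]=5  'aaabbbaaabab'
  #6 SA[6]=12  'aabab'
  #7 SA[7]=6  'aabbbaaabab'
  #8 SA[8]=15  'ab'
  #9 SA[9]=13  'abab'
  #10 SA[10]=7  'abbbaaabab'
  #11 SA[11]=16  'b'
  #12 SA[12]=0  'baaaaaaabbbaaabab'
  #13 SA[13]=10  'baaabab'
  #14 SA[14]=14  'bab'
  #15 SA[15]=9  'bbaaabab'
  #16 SA[16]=8  'bbbaaabab'

SA = [1, 2, 3, 4, 11, 5, 12, 6, 15, 13, 7, 16, 0, 10, 14, 9, 8]
rank  pair      lcp
   1  s[1:],s[2:]  6  'aaaaaa'
   2  s[2:],s[3:]  5  'aaaaa'
   3  s[3:],s[4:]  4  'aaaa'
   4  s[4:],s[11:]  3  'aaa'
   5  s[11:],s[5:]  4  'aaab'
   6  s[5:],s[12:]  2  'aa'
   7  s[12:],s[6:]  3  'aab'
   8  s[6:],s[15:]  1  'a'
   9  s[15:],s[13:]  2  'ab'
  10  s[13:],s[7:]  2  'ab'
  11  s[7:],s[16:]  0  ''
  12  s[16:],s[0:]  1  'b'
  13  s[0:],s[10:]  4  'baaa'
  14  s[10:],s[14:]  2  'ba'
  15  s[14:],s[9:]  1  'b'
  16  s[9:],s[8:]  2  'bb'

[0, 6, 5, 4, 3, 4, 2, 3, 1, 2, 2, 0, 1, 4, 2, 1, 2]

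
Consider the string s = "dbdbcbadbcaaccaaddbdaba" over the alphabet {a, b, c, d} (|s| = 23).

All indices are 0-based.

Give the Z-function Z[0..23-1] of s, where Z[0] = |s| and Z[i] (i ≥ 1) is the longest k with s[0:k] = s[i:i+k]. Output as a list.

[23, 0, 2, 0, 0, 0, 0, 2, 0, 0, 0, 0, 0, 0, 0, 0, 1, 3, 0, 1, 0, 0, 0]

Z[0]=23
i=1: i≥r, start 0; Z[1]=0
i=2: i≥r, start 0; Z[2]=2 extend→box=[2,4)
i=3: min(r-i=1, Z[1]=0)=0; Z[3]=0
i=4: i≥r, start 0; Z[4]=0
i=5: i≥r, start 0; Z[5]=0
i=6: i≥r, start 0; Z[6]=0
i=7: i≥r, start 0; Z[7]=2 extend→box=[7,9)
i=8: min(r-i=1, Z[1]=0)=0; Z[8]=0
i=9: i≥r, start 0; Z[9]=0
i=10: i≥r, start 0; Z[10]=0
i=11: i≥r, start 0; Z[11]=0
i=12: i≥r, start 0; Z[12]=0
i=13: i≥r, start 0; Z[13]=0
i=14: i≥r, start 0; Z[14]=0
i=15: i≥r, start 0; Z[15]=0
i=16: i≥r, start 0; Z[16]=1 extend→box=[16,17)
i=17: i≥r, start 0; Z[17]=3 extend→box=[17,20)
i=18: min(r-i=2, Z[1]=0)=0; Z[18]=0
i=19: min(r-i=1, Z[2]=2)=1; Z[19]=1
i=20: i≥r, start 0; Z[20]=0
i=21: i≥r, start 0; Z[21]=0
i=22: i≥r, start 0; Z[22]=0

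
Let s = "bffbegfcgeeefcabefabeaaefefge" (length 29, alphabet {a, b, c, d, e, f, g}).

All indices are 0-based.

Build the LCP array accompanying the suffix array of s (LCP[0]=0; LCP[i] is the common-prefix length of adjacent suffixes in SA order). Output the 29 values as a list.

sorted suffixes:
  #0 SA[0]=21  'aaefefge'
  #1 SA[1]=18  'abeaaefefge'
  #2 SA[2]=14  'abefabeaaefefge'
  #3 SA[3]=22  'aefefge'
  #4 SA[4]=19  'beaaefefge'
  #5 SA[5]=15  'befabeaaefefge'
  #6 SA[6]=3  'begfcgeeefcabefabeaaefefge'
  #7 SA[7]=0  'bffbegfcgeeefcabefabeaaefefge'
  #8 SA[8]=13  'cabefabeaaefefge'
  #9 SA[9]=7  'cgeeefcabefabeaaefefge'
  #10 SA[10]=28  'e'
  #11 SA[11]=20  'eaaefefge'
  #12 SA[12]=9  'eeefcabefabeaaefefge'
  #13 SA[13]=10  'eefcabefabeaaefefge'
  #14 SA[14]=16  'efabeaaefefge'
  #15 SA[15]=11  'efcabefabeaaefefge'
  #16 SA[16]=23  'efefge'
  #17 SA[17]=25  'efge'
  #18 SA[18]=4  'egfcgeeefcabefabeaaefefge'
  #19 SA[19]=17  'fabeaaefefge'
  #20 SA[20]=2  'fbegfcgeeefcabefabeaaefefge'
  #21 SA[21]=12  'fcabefabeaaefefge'
  #22 SA[22]=6  'fcgeeefcabefabeaaefefge'
  #23 SA[23]=24  'fefge'
  #24 SA[24]=1  'ffbegfcgeeefcabefabeaaefefge'
  #25 SA[25]=26  'fge'
  #26 SA[26]=27  'ge'
  #27 SA[27]=8  'geeefcabefabeaaefefge'
  #28 SA[28]=5  'gfcgeeefcabefabeaaefefge'

SA = [21, 18, 14, 22, 19, 15, 3, 0, 13, 7, 28, 20, 9, 10, 16, 11, 23, 25, 4, 17, 2, 12, 6, 24, 1, 26, 27, 8, 5]
[i] adj suffixes → lcp
  [1] 21/18 → 1 ('a')
  [2] 18/14 → 3 ('abe')
  [3] 14/22 → 1 ('a')
  [4] 22/19 → 0 ('')
  [5] 19/15 → 2 ('be')
  [6] 15/3 → 2 ('be')
  [7] 3/0 → 1 ('b')
  [8] 0/13 → 0 ('')
  [9] 13/7 → 1 ('c')
  [10] 7/28 → 0 ('')
  [11] 28/20 → 1 ('e')
  [12] 20/9 → 1 ('e')
  [13] 9/10 → 2 ('ee')
  [14] 10/16 → 1 ('e')
  [15] 16/11 → 2 ('ef')
  [16] 11/23 → 2 ('ef')
  [17] 23/25 → 2 ('ef')
  [18] 25/4 → 1 ('e')
  [19] 4/17 → 0 ('')
  [20] 17/2 → 1 ('f')
  [21] 2/12 → 1 ('f')
  [22] 12/6 → 2 ('fc')
  [23] 6/24 → 1 ('f')
  [24] 24/1 → 1 ('f')
  [25] 1/26 → 1 ('f')
  [26] 26/27 → 0 ('')
  [27] 27/8 → 2 ('ge')
  [28] 8/5 → 1 ('g')

[0, 1, 3, 1, 0, 2, 2, 1, 0, 1, 0, 1, 1, 2, 1, 2, 2, 2, 1, 0, 1, 1, 2, 1, 1, 1, 0, 2, 1]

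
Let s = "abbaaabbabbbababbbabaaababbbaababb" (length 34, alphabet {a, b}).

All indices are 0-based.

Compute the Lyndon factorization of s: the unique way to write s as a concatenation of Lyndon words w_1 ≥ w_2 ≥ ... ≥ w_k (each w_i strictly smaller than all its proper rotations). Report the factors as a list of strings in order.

["abb", "aaabbabbbababbbab", "aaababbbaababb"]

emit factor 1: 'abb' (i=0, period=3)
emit factor 2: 'aaabbabbbababbbab' (i=3, period=17)
emit factor 3: 'aaababbbaababb' (i=20, period=14)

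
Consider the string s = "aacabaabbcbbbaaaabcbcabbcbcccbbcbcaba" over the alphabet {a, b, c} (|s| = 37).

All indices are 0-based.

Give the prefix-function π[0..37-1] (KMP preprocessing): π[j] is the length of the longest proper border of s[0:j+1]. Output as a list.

[0, 1, 0, 1, 0, 1, 2, 0, 0, 0, 0, 0, 0, 1, 2, 2, 2, 0, 0, 0, 0, 1, 0, 0, 0, 0, 0, 0, 0, 0, 0, 0, 0, 0, 1, 0, 1]

π[0] = 0
j=1 s[j]='a': π[1]=1 (border 'a')
j=2 s[j]='c': k: 1→0; π[2]=0 (border '')
j=3 s[j]='a': π[3]=1 (border 'a')
j=4 s[j]='b': k: 1→0; π[4]=0 (border '')
j=5 s[j]='a': π[5]=1 (border 'a')
j=6 s[j]='a': π[6]=2 (border 'aa')
j=7 s[j]='b': k: 2→1→0; π[7]=0 (border '')
j=8 s[j]='b': π[8]=0 (border '')
j=9 s[j]='c': π[9]=0 (border '')
j=10 s[j]='b': π[10]=0 (border '')
j=11 s[j]='b': π[11]=0 (border '')
j=12 s[j]='b': π[12]=0 (border '')
j=13 s[j]='a': π[13]=1 (border 'a')
j=14 s[j]='a': π[14]=2 (border 'aa')
j=15 s[j]='a': k: 2→1; π[15]=2 (border 'aa')
j=16 s[j]='a': k: 2→1; π[16]=2 (border 'aa')
j=17 s[j]='b': k: 2→1→0; π[17]=0 (border '')
j=18 s[j]='c': π[18]=0 (border '')
j=19 s[j]='b': π[19]=0 (border '')
j=20 s[j]='c': π[20]=0 (border '')
j=21 s[j]='a': π[21]=1 (border 'a')
j=22 s[j]='b': k: 1→0; π[22]=0 (border '')
j=23 s[j]='b': π[23]=0 (border '')
j=24 s[j]='c': π[24]=0 (border '')
j=25 s[j]='b': π[25]=0 (border '')
j=26 s[j]='c': π[26]=0 (border '')
j=27 s[j]='c': π[27]=0 (border '')
j=28 s[j]='c': π[28]=0 (border '')
j=29 s[j]='b': π[29]=0 (border '')
j=30 s[j]='b': π[30]=0 (border '')
j=31 s[j]='c': π[31]=0 (border '')
j=32 s[j]='b': π[32]=0 (border '')
j=33 s[j]='c': π[33]=0 (border '')
j=34 s[j]='a': π[34]=1 (border 'a')
j=35 s[j]='b': k: 1→0; π[35]=0 (border '')
j=36 s[j]='a': π[36]=1 (border 'a')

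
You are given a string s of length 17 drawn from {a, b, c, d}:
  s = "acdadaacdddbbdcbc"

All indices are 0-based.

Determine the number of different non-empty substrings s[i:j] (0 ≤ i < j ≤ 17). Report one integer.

rank→(start, suffix):
  0 → (5, 'aacdddbbdcbc')
  1 → (0, 'acdadaacdddbbdcbc')
  2 → (6, 'acdddbbdcbc')
  3 → (3, 'adaacdddbbdcbc')
  4 → (11, 'bbdcbc')
  5 → (15, 'bc')
  6 → (12, 'bdcbc')
  7 → (16, 'c')
  8 → (14, 'cbc')
  9 → (1, 'cdadaacdddbbdcbc')
  10 → (7, 'cdddbbdcbc')
  11 → (4, 'daacdddbbdcbc')
  12 → (2, 'dadaacdddbbdcbc')
  13 → (10, 'dbbdcbc')
  14 → (13, 'dcbc')
  15 → (9, 'ddbbdcbc')
  16 → (8, 'dddbbdcbc')

SA = [5, 0, 6, 3, 11, 15, 12, 16, 14, 1, 7, 4, 2, 10, 13, 9, 8]
rank  pair      lcp
   1  s[5:],s[0:]  1  'a'
   2  s[0:],s[6:]  3  'acd'
   3  s[6:],s[3:]  1  'a'
   4  s[3:],s[11:]  0  ''
   5  s[11:],s[15:]  1  'b'
   6  s[15:],s[12:]  1  'b'
   7  s[12:],s[16:]  0  ''
   8  s[16:],s[14:]  1  'c'
   9  s[14:],s[1:]  1  'c'
  10  s[1:],s[7:]  2  'cd'
  11  s[7:],s[4:]  0  ''
  12  s[4:],s[2:]  2  'da'
  13  s[2:],s[10:]  1  'd'
  14  s[10:],s[13:]  1  'd'
  15  s[13:],s[9:]  1  'd'
  16  s[9:],s[8:]  2  'dd'

n(n+1)/2 = 17·18/2 = 153
Σ LCP = 0 + 1 + 3 + 1 + 0 + 1 + 1 + 0 + 1 + 1 + 2 + 0 + 2 + 1 + 1 + 1 + 2 = 18
distinct = 153 − 18 = 135

135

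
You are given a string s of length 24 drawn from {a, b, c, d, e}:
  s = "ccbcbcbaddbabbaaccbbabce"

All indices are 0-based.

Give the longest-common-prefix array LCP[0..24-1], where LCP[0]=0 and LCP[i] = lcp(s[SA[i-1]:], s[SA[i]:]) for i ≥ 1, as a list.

rank | idx | suffix
   0 |  14 | aaccbbabce
   1 |  11 | abbaaccbbabce
   2 |  20 | abce
   3 |  15 | accbbabce
   4 |   7 | addbabbaaccbbabce
   5 |  13 | baaccbbabce
   6 |  10 | babbaaccbbabce
   7 |  19 | babce
   8 |   6 | baddbabbaaccbbabce
   9 |  12 | bbaaccbbabce
  10 |  18 | bbabce
  11 |   4 | bcbaddbabbaaccbbabce
  12 |   2 | bcbcbaddbabbaaccbbabce
  13 |  21 | bce
  14 |   5 | cbaddbabbaaccbbabce
  15 |  17 | cbbabce
  16 |   3 | cbcbaddbabbaaccbbabce
  17 |   1 | cbcbcbaddbabbaaccbbabce
  18 |  16 | ccbbabce
  19 |   0 | ccbcbcbaddbabbaaccbbabce
  20 |  22 | ce
  21 |   9 | dbabbaaccbbabce
  22 |   8 | ddbabbaaccbbabce
  23 |  23 | e

SA = [14, 11, 20, 15, 7, 13, 10, 19, 6, 12, 18, 4, 2, 21, 5, 17, 3, 1, 16, 0, 22, 9, 8, 23]
i: (SA[i-1],SA[i]) lcp shared
  1: (14,11) 1 'a'
  2: (11,20) 2 'ab'
  3: (20,15) 1 'a'
  4: (15,7) 1 'a'
  5: (7,13) 0 ''
  6: (13,10) 2 'ba'
  7: (10,19) 3 'bab'
  8: (19,6) 2 'ba'
  9: (6,12) 1 'b'
  10: (12,18) 3 'bba'
  11: (18,4) 1 'b'
  12: (4,2) 3 'bcb'
  13: (2,21) 2 'bc'
  14: (21,5) 0 ''
  15: (5,17) 2 'cb'
  16: (17,3) 2 'cb'
  17: (3,1) 4 'cbcb'
  18: (1,16) 1 'c'
  19: (16,0) 3 'ccb'
  20: (0,22) 1 'c'
  21: (22,9) 0 ''
  22: (9,8) 1 'd'
  23: (8,23) 0 ''

[0, 1, 2, 1, 1, 0, 2, 3, 2, 1, 3, 1, 3, 2, 0, 2, 2, 4, 1, 3, 1, 0, 1, 0]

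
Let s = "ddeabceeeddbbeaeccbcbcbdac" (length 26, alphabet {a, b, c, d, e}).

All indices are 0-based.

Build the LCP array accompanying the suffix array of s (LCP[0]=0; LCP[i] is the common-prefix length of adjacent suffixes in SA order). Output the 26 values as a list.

sorted suffixes:
  #0 SA[0]=3  'abceeeddbbeaeccbcbcbdac'
  #1 SA[1]=24  'ac'
  #2 SA[2]=14  'aeccbcbcbdac'
  #3 SA[3]=11  'bbeaeccbcbcbdac'
  #4 SA[4]=18  'bcbcbdac'
  #5 SA[5]=20  'bcbdac'
  #6 SA[6]=4  'bceeeddbbeaeccbcbcbdac'
  #7 SA[7]=22  'bdac'
  #8 SA[8]=12  'beaeccbcbcbdac'
  #9 SA[9]=25  'c'
  #10 SA[10]=17  'cbcbcbdac'
  #11 SA[11]=19  'cbcbdac'
  #12 SA[12]=21  'cbdac'
  #13 SA[13]=16  'ccbcbcbdac'
  #14 SA[14]=5  'ceeeddbbeaeccbcbcbdac'
  #15 SA[15]=23  'dac'
  #16 SA[16]=10  'dbbeaeccbcbcbdac'
  #17 SA[17]=9  'ddbbeaeccbcbcbdac'
  #18 SA[18]=0  'ddeabceeeddbbeaeccbcbcbdac'
  #19 SA[19]=1  'deabceeeddbbeaeccbcbcbdac'
  #20 SA[20]=2  'eabceeeddbbeaeccbcbcbdac'
  #21 SA[21]=13  'eaeccbcbcbdac'
  #22 SA[22]=15  'eccbcbcbdac'
  #23 SA[23]=8  'eddbbeaeccbcbcbdac'
  #24 SA[24]=7  'eeddbbeaeccbcbcbdac'
  #25 SA[25]=6  'eeeddbbeaeccbcbcbdac'

SA = [3, 24, 14, 11, 18, 20, 4, 22, 12, 25, 17, 19, 21, 16, 5, 23, 10, 9, 0, 1, 2, 13, 15, 8, 7, 6]
i: (SA[i-1],SA[i]) lcp shared
  1: (3,24) 1 'a'
  2: (24,14) 1 'a'
  3: (14,11) 0 ''
  4: (11,18) 1 'b'
  5: (18,20) 3 'bcb'
  6: (20,4) 2 'bc'
  7: (4,22) 1 'b'
  8: (22,12) 1 'b'
  9: (12,25) 0 ''
  10: (25,17) 1 'c'
  11: (17,19) 4 'cbcb'
  12: (19,21) 2 'cb'
  13: (21,16) 1 'c'
  14: (16,5) 1 'c'
  15: (5,23) 0 ''
  16: (23,10) 1 'd'
  17: (10,9) 1 'd'
  18: (9,0) 2 'dd'
  19: (0,1) 1 'd'
  20: (1,2) 0 ''
  21: (2,13) 2 'ea'
  22: (13,15) 1 'e'
  23: (15,8) 1 'e'
  24: (8,7) 1 'e'
  25: (7,6) 2 'ee'

[0, 1, 1, 0, 1, 3, 2, 1, 1, 0, 1, 4, 2, 1, 1, 0, 1, 1, 2, 1, 0, 2, 1, 1, 1, 2]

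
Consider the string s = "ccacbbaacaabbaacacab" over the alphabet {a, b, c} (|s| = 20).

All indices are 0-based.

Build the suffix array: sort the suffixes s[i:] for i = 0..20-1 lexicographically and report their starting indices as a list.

[9, 6, 13, 18, 10, 7, 16, 14, 2, 19, 5, 12, 4, 11, 8, 17, 15, 1, 3, 0]

sorted suffixes:
  #0 SA[0]=9  'aabbaacacab'
  #1 SA[1]=6  'aacaabbaacacab'
  #2 SA[2]=13  'aacacab'
  #3 SA[3]=18  'ab'
  #4 SA[4]=10  'abbaacacab'
  #5 SA[5]=7  'acaabbaacacab'
  #6 SA[6]=16  'acab'
  #7 SA[7]=14  'acacab'
  #8 SA[8]=2  'acbbaacaabbaacacab'
  #9 SA[9]=19  'b'
  #10 SA[10]=5  'baacaabbaacacab'
  #11 SA[11]=12  'baacacab'
  #12 SA[12]=4  'bbaacaabbaacacab'
  #13 SA[13]=11  'bbaacacab'
  #14 SA[14]=8  'caabbaacacab'
  #15 SA[15]=17  'cab'
  #16 SA[16]=15  'cacab'
  #17 SA[17]=1  'cacbbaacaabbaacacab'
  #18 SA[18]=3  'cbbaacaabbaacacab'
  #19 SA[19]=0  'ccacbbaacaabbaacacab'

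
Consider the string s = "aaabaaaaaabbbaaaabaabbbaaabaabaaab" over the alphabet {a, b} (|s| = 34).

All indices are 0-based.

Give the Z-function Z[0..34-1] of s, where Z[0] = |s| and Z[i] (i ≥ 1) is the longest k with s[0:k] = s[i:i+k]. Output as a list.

[34, 2, 1, 0, 3, 3, 3, 4, 2, 1, 0, 0, 0, 3, 6, 2, 1, 0, 2, 1, 0, 0, 0, 6, 2, 1, 0, 2, 1, 0, 4, 2, 1, 0]

Z[0]=34
i=1: fresh scan; Z[1]=2 extend→box=[1,3)
i=2: min(r-i=1, Z[1]=2)=1; Z[2]=1
i=3: fresh scan; Z[3]=0
i=4: fresh scan; Z[4]=3 extend→box=[4,7)
i=5: min(r-i=2, Z[1]=2)=2; Z[5]=3 extend→box=[5,8)
i=6: min(r-i=2, Z[1]=2)=2; Z[6]=3 extend→box=[6,9)
i=7: min(r-i=2, Z[1]=2)=2; Z[7]=4 extend→box=[7,11)
i=8: min(r-i=3, Z[1]=2)=2; Z[8]=2
i=9: min(r-i=2, Z[2]=1)=1; Z[9]=1
i=10: min(r-i=1, Z[3]=0)=0; Z[10]=0
i=11: fresh scan; Z[11]=0
i=12: fresh scan; Z[12]=0
i=13: fresh scan; Z[13]=3 extend→box=[13,16)
i=14: min(r-i=2, Z[1]=2)=2; Z[14]=6 extend→box=[14,20)
i=15: min(r-i=5, Z[1]=2)=2; Z[15]=2
i=16: min(r-i=4, Z[2]=1)=1; Z[16]=1
i=17: min(r-i=3, Z[3]=0)=0; Z[17]=0
i=18: min(r-i=2, Z[4]=3)=2; Z[18]=2
i=19: min(r-i=1, Z[5]=3)=1; Z[19]=1
i=20: fresh scan; Z[20]=0
i=21: fresh scan; Z[21]=0
i=22: fresh scan; Z[22]=0
i=23: fresh scan; Z[23]=6 extend→box=[23,29)
i=24: min(r-i=5, Z[1]=2)=2; Z[24]=2
i=25: min(r-i=4, Z[2]=1)=1; Z[25]=1
i=26: min(r-i=3, Z[3]=0)=0; Z[26]=0
i=27: min(r-i=2, Z[4]=3)=2; Z[27]=2
i=28: min(r-i=1, Z[5]=3)=1; Z[28]=1
i=29: fresh scan; Z[29]=0
i=30: fresh scan; Z[30]=4 extend→box=[30,34)
i=31: min(r-i=3, Z[1]=2)=2; Z[31]=2
i=32: min(r-i=2, Z[2]=1)=1; Z[32]=1
i=33: min(r-i=1, Z[3]=0)=0; Z[33]=0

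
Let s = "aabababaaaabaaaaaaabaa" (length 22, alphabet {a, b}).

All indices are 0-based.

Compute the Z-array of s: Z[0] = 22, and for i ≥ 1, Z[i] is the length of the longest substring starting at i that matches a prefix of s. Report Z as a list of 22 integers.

Z[0]=22
i=1: fresh scan; Z[1]=1 grow→box=[1,2)
i=2: fresh scan; Z[2]=0
i=3: fresh scan; Z[3]=1 grow→box=[3,4)
i=4: fresh scan; Z[4]=0
i=5: fresh scan; Z[5]=1 grow→box=[5,6)
i=6: fresh scan; Z[6]=0
i=7: fresh scan; Z[7]=2 grow→box=[7,9)
i=8: min(r-i=1, Z[1]=1)=1; Z[8]=2 grow→box=[8,10)
i=9: min(r-i=1, Z[1]=1)=1; Z[9]=4 grow→box=[9,13)
i=10: min(r-i=3, Z[1]=1)=1; Z[10]=1
i=11: min(r-i=2, Z[2]=0)=0; Z[11]=0
i=12: min(r-i=1, Z[3]=1)=1; Z[12]=2 grow→box=[12,14)
i=13: min(r-i=1, Z[1]=1)=1; Z[13]=2 grow→box=[13,15)
i=14: min(r-i=1, Z[1]=1)=1; Z[14]=2 grow→box=[14,16)
i=15: min(r-i=1, Z[1]=1)=1; Z[15]=2 grow→box=[15,17)
i=16: min(r-i=1, Z[1]=1)=1; Z[16]=2 grow→box=[16,18)
i=17: min(r-i=1, Z[1]=1)=1; Z[17]=4 grow→box=[17,21)
i=18: min(r-i=3, Z[1]=1)=1; Z[18]=1
i=19: min(r-i=2, Z[2]=0)=0; Z[19]=0
i=20: min(r-i=1, Z[3]=1)=1; Z[20]=2 grow→box=[20,22)
i=21: min(r-i=1, Z[1]=1)=1; Z[21]=1

[22, 1, 0, 1, 0, 1, 0, 2, 2, 4, 1, 0, 2, 2, 2, 2, 2, 4, 1, 0, 2, 1]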